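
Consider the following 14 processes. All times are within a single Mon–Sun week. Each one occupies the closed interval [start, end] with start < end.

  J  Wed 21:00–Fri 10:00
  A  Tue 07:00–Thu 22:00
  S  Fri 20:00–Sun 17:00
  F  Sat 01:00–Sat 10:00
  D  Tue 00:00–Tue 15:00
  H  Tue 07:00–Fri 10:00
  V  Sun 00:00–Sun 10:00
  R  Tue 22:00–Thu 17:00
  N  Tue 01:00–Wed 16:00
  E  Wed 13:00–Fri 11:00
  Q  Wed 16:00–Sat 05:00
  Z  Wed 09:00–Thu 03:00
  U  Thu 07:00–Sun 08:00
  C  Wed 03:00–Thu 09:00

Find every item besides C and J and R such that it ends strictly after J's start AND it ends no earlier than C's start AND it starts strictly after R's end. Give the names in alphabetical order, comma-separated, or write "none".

F, S, V

Conditions: its end is strictly after J's start (X.end > Wed 21:00) AND its end is no earlier than C's start (X.end >= Wed 03:00) AND its start is strictly after R's end (X.start > Thu 17:00).
A: end Thu 22:00 > Wed 21:00? ✓; end Thu 22:00 >= Wed 03:00? ✓; start Tue 07:00 > Thu 17:00? ✗ → no.
D: end Tue 15:00 > Wed 21:00? ✗; end Tue 15:00 >= Wed 03:00? ✗; start Tue 00:00 > Thu 17:00? ✗ → no.
E: end Fri 11:00 > Wed 21:00? ✓; end Fri 11:00 >= Wed 03:00? ✓; start Wed 13:00 > Thu 17:00? ✗ → no.
F: end Sat 10:00 > Wed 21:00? ✓; end Sat 10:00 >= Wed 03:00? ✓; start Sat 01:00 > Thu 17:00? ✓ → yes.
H: end Fri 10:00 > Wed 21:00? ✓; end Fri 10:00 >= Wed 03:00? ✓; start Tue 07:00 > Thu 17:00? ✗ → no.
N: end Wed 16:00 > Wed 21:00? ✗; end Wed 16:00 >= Wed 03:00? ✓; start Tue 01:00 > Thu 17:00? ✗ → no.
Q: end Sat 05:00 > Wed 21:00? ✓; end Sat 05:00 >= Wed 03:00? ✓; start Wed 16:00 > Thu 17:00? ✗ → no.
S: end Sun 17:00 > Wed 21:00? ✓; end Sun 17:00 >= Wed 03:00? ✓; start Fri 20:00 > Thu 17:00? ✓ → yes.
U: end Sun 08:00 > Wed 21:00? ✓; end Sun 08:00 >= Wed 03:00? ✓; start Thu 07:00 > Thu 17:00? ✗ → no.
V: end Sun 10:00 > Wed 21:00? ✓; end Sun 10:00 >= Wed 03:00? ✓; start Sun 00:00 > Thu 17:00? ✓ → yes.
Z: end Thu 03:00 > Wed 21:00? ✓; end Thu 03:00 >= Wed 03:00? ✓; start Wed 09:00 > Thu 17:00? ✗ → no.
Result: F, S, V.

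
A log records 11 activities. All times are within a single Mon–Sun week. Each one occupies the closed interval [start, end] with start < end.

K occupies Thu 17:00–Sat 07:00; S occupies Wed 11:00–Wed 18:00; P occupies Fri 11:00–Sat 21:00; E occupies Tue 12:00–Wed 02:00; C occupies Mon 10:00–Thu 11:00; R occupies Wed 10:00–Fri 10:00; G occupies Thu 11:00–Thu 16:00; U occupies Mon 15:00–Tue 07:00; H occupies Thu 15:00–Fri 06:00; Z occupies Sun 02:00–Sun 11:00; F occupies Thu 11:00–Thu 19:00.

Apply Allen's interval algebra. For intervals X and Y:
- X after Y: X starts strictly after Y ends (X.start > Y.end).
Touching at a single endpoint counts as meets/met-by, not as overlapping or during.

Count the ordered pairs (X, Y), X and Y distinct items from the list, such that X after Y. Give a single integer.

Checking all 110 ordered pairs for relation 'after'; matching pairs in alphabetical order:
(E, U): E after U ✓
(F, E): F after E ✓
(F, S): F after S ✓
(F, U): F after U ✓
(G, E): G after E ✓
(G, S): G after S ✓
(G, U): G after U ✓
(H, C): H after C ✓
(H, E): H after E ✓
(H, S): H after S ✓
(H, U): H after U ✓
(K, C): K after C ✓
(K, E): K after E ✓
(K, G): K after G ✓
(K, S): K after S ✓
(K, U): K after U ✓
(P, C): P after C ✓
(P, E): P after E ✓
(P, F): P after F ✓
(P, G): P after G ✓
(P, H): P after H ✓
(P, R): P after R ✓
(P, S): P after S ✓
(P, U): P after U ✓
... plus 14 further pairs not listed.
Count: 38.

38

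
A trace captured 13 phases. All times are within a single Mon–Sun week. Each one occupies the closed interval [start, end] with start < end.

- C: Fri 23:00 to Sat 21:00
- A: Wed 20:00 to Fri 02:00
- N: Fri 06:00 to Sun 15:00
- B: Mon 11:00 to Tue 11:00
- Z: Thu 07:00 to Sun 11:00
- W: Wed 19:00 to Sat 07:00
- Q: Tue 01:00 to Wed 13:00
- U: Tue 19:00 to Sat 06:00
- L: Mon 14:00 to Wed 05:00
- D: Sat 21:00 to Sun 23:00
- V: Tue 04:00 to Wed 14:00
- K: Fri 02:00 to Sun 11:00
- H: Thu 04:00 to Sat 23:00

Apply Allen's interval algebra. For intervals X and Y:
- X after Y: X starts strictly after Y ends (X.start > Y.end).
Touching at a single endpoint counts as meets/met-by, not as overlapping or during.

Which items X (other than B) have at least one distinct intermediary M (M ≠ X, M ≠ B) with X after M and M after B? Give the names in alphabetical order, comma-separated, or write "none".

C, D, N

Target B = [Mon 11:00, Tue 11:00].
Intermediaries M with M after B: A, C, D, H, K, N, U, W, Z.
Via A — items with X after A: C, D, N.
Via C — items with X after C: none.
Via D — items with X after D: none.
Via H — items with X after H: none.
Via K — items with X after K: none.
Via N — items with X after N: none.
Via U — items with X after U: D.
Via W — items with X after W: D.
Via Z — items with X after Z: none.
Union: C, D, N.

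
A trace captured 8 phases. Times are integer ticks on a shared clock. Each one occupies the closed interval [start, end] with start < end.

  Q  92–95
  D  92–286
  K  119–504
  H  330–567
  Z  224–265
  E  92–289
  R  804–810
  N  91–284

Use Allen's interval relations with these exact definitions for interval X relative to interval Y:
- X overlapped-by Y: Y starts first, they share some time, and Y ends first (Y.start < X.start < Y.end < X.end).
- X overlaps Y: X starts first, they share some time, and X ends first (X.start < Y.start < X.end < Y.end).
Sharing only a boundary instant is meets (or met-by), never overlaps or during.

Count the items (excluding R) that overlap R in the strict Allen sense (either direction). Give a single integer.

0

Target R = [804, 810].
D [92, 286] → before → no.
E [92, 289] → before → no.
H [330, 567] → before → no.
K [119, 504] → before → no.
N [91, 284] → before → no.
Q [92, 95] → before → no.
Z [224, 265] → before → no.
Total: 0.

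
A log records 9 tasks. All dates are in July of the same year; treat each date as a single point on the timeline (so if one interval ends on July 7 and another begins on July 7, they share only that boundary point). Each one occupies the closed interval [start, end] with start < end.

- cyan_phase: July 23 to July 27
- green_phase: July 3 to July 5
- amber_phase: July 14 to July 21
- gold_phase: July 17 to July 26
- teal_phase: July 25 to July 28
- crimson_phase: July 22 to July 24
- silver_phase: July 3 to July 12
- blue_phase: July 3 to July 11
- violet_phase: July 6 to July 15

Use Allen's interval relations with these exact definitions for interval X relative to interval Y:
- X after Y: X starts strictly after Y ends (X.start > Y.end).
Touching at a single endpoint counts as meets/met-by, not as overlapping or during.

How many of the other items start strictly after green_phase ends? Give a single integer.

Target green_phase = [July 3, July 5].
amber_phase [July 14, July 21] → after → counts.
blue_phase [July 3, July 11] → started-by → no.
crimson_phase [July 22, July 24] → after → counts.
cyan_phase [July 23, July 27] → after → counts.
gold_phase [July 17, July 26] → after → counts.
silver_phase [July 3, July 12] → started-by → no.
teal_phase [July 25, July 28] → after → counts.
violet_phase [July 6, July 15] → after → counts.
Total: 6.

6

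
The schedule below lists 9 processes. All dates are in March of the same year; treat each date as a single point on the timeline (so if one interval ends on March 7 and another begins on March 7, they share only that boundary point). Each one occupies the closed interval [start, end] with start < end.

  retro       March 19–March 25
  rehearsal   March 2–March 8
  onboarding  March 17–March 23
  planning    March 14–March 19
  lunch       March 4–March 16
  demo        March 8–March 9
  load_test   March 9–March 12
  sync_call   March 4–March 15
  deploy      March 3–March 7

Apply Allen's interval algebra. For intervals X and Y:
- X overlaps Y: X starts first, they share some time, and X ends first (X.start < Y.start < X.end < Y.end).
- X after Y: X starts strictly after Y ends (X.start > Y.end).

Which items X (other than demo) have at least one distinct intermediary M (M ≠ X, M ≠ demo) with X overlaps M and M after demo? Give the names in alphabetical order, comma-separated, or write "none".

lunch, onboarding, planning, sync_call

Target demo = [March 8, March 9].
Intermediaries M with M after demo: onboarding, planning, retro.
Via onboarding — items with X overlaps onboarding: planning.
Via planning — items with X overlaps planning: lunch, sync_call.
Via retro — items with X overlaps retro: onboarding.
Union: lunch, onboarding, planning, sync_call.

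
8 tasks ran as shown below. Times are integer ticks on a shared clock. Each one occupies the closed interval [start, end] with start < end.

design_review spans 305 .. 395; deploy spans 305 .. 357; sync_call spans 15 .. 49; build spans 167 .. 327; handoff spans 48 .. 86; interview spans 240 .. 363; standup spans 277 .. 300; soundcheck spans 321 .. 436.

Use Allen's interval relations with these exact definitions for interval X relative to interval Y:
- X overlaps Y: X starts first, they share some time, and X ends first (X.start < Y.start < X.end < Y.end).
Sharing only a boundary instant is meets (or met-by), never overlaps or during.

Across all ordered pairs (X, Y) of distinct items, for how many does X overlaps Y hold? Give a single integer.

Checking all 56 ordered pairs for relation 'overlaps'; matching pairs in alphabetical order:
(build, deploy): build overlaps deploy ✓
(build, design_review): build overlaps design_review ✓
(build, interview): build overlaps interview ✓
(build, soundcheck): build overlaps soundcheck ✓
(deploy, soundcheck): deploy overlaps soundcheck ✓
(design_review, soundcheck): design_review overlaps soundcheck ✓
(interview, design_review): interview overlaps design_review ✓
(interview, soundcheck): interview overlaps soundcheck ✓
(sync_call, handoff): sync_call overlaps handoff ✓
Count: 9.

9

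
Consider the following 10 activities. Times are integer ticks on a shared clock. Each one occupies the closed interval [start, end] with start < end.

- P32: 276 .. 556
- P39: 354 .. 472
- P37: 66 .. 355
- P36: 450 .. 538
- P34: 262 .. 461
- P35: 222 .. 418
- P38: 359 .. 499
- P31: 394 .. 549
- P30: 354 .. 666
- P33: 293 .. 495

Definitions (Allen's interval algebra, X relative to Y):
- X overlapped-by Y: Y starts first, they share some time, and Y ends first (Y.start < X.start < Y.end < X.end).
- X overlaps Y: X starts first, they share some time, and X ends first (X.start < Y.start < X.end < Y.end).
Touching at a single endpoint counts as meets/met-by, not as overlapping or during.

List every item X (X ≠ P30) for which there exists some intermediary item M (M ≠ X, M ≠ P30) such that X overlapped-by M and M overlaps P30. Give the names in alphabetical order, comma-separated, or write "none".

P31, P32, P33, P34, P35, P36, P38, P39

Target P30 = [354, 666].
Intermediaries M with M overlaps P30: P32, P33, P34, P35, P37.
Via P32 — items with X overlapped-by P32: none.
Via P33 — items with X overlapped-by P33: P31, P36, P38.
Via P34 — items with X overlapped-by P34: P31, P32, P33, P36, P38, P39.
Via P35 — items with X overlapped-by P35: P31, P32, P33, P34, P38, P39.
Via P37 — items with X overlapped-by P37: P32, P33, P34, P35, P39.
Union: P31, P32, P33, P34, P35, P36, P38, P39.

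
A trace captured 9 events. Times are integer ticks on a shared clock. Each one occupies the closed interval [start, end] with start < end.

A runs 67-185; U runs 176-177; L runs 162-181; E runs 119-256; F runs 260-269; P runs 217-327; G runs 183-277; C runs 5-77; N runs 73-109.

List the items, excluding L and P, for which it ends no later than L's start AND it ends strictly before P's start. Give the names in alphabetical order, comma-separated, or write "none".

Conditions: its end is no later than L's start (X.end <= 162) AND its end is strictly before P's start (X.end < 217).
A: end 185 <= 162? ✗; end 185 < 217? ✓ → no.
C: end 77 <= 162? ✓; end 77 < 217? ✓ → yes.
E: end 256 <= 162? ✗; end 256 < 217? ✗ → no.
F: end 269 <= 162? ✗; end 269 < 217? ✗ → no.
G: end 277 <= 162? ✗; end 277 < 217? ✗ → no.
N: end 109 <= 162? ✓; end 109 < 217? ✓ → yes.
U: end 177 <= 162? ✗; end 177 < 217? ✓ → no.
Result: C, N.

C, N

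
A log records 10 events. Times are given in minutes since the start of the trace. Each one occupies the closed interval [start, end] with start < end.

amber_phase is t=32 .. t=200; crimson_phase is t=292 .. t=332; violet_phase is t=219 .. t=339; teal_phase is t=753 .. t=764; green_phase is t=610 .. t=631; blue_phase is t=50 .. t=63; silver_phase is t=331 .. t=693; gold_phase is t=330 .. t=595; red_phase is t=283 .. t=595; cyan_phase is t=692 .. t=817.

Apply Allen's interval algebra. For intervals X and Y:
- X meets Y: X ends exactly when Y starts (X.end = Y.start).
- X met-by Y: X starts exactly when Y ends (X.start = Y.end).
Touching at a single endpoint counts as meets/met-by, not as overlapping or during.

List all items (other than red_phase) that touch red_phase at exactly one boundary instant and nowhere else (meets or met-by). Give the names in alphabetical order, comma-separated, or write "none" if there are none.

Target red_phase = [t=283, t=595].
amber_phase [t=32, t=200] → before → no.
blue_phase [t=50, t=63] → before → no.
crimson_phase [t=292, t=332] → during → no.
cyan_phase [t=692, t=817] → after → no.
gold_phase [t=330, t=595] → finishes → no.
green_phase [t=610, t=631] → after → no.
silver_phase [t=331, t=693] → overlapped-by → no.
teal_phase [t=753, t=764] → after → no.
violet_phase [t=219, t=339] → overlaps → no.
Result: none.

none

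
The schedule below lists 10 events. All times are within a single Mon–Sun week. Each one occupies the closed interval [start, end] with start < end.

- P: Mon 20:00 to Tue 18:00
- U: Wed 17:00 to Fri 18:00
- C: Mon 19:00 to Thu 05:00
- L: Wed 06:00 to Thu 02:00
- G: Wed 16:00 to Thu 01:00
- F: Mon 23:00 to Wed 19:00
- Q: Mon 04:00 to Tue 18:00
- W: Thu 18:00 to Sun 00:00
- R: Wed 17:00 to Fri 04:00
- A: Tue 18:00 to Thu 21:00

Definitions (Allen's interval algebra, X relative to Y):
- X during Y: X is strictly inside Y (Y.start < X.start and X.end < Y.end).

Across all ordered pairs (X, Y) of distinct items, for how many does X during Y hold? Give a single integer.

7

Checking all 90 ordered pairs for relation 'during'; matching pairs in alphabetical order:
(F, C): F during C ✓
(G, A): G during A ✓
(G, C): G during C ✓
(G, L): G during L ✓
(L, A): L during A ✓
(L, C): L during C ✓
(P, C): P during C ✓
Count: 7.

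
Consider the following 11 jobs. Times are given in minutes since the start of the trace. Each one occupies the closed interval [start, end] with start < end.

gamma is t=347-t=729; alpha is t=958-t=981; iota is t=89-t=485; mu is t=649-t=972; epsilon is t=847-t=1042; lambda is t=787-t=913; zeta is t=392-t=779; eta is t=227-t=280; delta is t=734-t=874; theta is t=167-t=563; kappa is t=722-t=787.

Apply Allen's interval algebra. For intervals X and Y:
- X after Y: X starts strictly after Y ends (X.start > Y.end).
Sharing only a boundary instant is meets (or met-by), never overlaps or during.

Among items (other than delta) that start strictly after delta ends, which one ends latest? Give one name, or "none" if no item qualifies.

alpha

Target delta = [t=734, t=874].
alpha [t=958, t=981] → after → candidate.
epsilon [t=847, t=1042] → overlapped-by → excluded.
eta [t=227, t=280] → before → excluded.
gamma [t=347, t=729] → before → excluded.
iota [t=89, t=485] → before → excluded.
kappa [t=722, t=787] → overlaps → excluded.
lambda [t=787, t=913] → overlapped-by → excluded.
mu [t=649, t=972] → contains → excluded.
theta [t=167, t=563] → before → excluded.
zeta [t=392, t=779] → overlaps → excluded.
Among candidates, latest end is t=981 → alpha.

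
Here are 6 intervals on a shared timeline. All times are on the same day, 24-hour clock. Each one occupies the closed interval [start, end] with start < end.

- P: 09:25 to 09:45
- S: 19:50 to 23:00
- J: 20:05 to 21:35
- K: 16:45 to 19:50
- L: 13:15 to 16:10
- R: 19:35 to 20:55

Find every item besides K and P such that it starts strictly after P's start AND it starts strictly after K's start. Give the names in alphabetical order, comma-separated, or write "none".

J, R, S

Conditions: its start is strictly after P's start (X.start > 09:25) AND its start is strictly after K's start (X.start > 16:45).
J: start 20:05 > 09:25? ✓; start 20:05 > 16:45? ✓ → yes.
L: start 13:15 > 09:25? ✓; start 13:15 > 16:45? ✗ → no.
R: start 19:35 > 09:25? ✓; start 19:35 > 16:45? ✓ → yes.
S: start 19:50 > 09:25? ✓; start 19:50 > 16:45? ✓ → yes.
Result: J, R, S.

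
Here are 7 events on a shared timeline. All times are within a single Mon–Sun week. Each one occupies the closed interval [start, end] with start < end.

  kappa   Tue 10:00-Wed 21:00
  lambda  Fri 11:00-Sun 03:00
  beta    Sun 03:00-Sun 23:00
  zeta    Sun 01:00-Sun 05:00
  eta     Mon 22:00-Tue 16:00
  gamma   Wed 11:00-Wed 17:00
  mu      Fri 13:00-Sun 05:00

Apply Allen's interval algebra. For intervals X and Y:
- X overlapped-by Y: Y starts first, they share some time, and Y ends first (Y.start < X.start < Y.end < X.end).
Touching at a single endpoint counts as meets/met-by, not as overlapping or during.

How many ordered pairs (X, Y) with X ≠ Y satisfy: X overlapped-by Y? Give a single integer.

Checking all 42 ordered pairs for relation 'overlapped-by'; matching pairs in alphabetical order:
(beta, mu): beta overlapped-by mu ✓
(beta, zeta): beta overlapped-by zeta ✓
(kappa, eta): kappa overlapped-by eta ✓
(mu, lambda): mu overlapped-by lambda ✓
(zeta, lambda): zeta overlapped-by lambda ✓
Count: 5.

5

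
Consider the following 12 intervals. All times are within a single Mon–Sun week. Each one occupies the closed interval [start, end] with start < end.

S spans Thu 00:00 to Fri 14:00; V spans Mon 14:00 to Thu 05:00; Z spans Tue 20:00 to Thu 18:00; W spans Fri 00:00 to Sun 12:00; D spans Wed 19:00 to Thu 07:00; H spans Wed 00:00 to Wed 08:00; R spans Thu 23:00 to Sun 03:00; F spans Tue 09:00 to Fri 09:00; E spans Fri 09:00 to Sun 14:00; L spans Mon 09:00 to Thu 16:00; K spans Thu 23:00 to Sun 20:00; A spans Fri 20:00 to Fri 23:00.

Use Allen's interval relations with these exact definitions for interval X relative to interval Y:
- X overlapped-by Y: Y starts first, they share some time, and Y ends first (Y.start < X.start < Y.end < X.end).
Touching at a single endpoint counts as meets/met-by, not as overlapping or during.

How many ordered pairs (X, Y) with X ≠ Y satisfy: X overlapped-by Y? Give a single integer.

Checking all 132 ordered pairs for relation 'overlapped-by'; matching pairs in alphabetical order:
(D, V): D overlapped-by V ✓
(E, R): E overlapped-by R ✓
(E, S): E overlapped-by S ✓
(E, W): E overlapped-by W ✓
(F, L): F overlapped-by L ✓
(F, V): F overlapped-by V ✓
(K, F): K overlapped-by F ✓
(K, S): K overlapped-by S ✓
(R, F): R overlapped-by F ✓
(R, S): R overlapped-by S ✓
(S, D): S overlapped-by D ✓
(S, F): S overlapped-by F ✓
(S, L): S overlapped-by L ✓
(S, V): S overlapped-by V ✓
(S, Z): S overlapped-by Z ✓
(W, F): W overlapped-by F ✓
(W, R): W overlapped-by R ✓
(W, S): W overlapped-by S ✓
(Z, L): Z overlapped-by L ✓
(Z, V): Z overlapped-by V ✓
Count: 20.

20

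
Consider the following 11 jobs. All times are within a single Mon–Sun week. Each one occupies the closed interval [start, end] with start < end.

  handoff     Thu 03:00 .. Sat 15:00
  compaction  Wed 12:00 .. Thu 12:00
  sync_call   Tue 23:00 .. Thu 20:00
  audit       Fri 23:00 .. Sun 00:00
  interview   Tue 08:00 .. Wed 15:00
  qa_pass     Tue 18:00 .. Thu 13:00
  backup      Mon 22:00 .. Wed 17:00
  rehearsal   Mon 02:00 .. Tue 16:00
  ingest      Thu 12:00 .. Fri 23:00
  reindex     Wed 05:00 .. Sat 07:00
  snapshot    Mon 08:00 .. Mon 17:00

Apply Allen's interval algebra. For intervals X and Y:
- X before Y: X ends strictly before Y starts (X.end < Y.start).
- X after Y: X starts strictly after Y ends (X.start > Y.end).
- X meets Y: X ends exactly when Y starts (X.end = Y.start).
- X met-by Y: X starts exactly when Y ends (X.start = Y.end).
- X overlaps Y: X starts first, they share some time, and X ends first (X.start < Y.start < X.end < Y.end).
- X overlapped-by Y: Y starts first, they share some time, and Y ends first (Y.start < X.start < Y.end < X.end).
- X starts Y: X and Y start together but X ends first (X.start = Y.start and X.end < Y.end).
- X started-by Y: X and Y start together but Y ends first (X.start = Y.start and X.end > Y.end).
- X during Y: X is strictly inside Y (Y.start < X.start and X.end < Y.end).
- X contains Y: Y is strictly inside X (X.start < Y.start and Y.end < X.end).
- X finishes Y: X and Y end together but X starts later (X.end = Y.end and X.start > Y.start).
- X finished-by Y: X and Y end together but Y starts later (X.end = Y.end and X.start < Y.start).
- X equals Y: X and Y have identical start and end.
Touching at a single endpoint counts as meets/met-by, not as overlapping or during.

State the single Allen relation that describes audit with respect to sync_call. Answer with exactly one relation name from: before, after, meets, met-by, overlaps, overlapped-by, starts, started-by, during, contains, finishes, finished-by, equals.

audit = [Fri 23:00, Sun 00:00]; sync_call = [Tue 23:00, Thu 20:00].
Compare endpoints: audit.start > sync_call.start, audit.start > sync_call.end, audit.end > sync_call.start, audit.end > sync_call.end.
That pattern is 'after'.

after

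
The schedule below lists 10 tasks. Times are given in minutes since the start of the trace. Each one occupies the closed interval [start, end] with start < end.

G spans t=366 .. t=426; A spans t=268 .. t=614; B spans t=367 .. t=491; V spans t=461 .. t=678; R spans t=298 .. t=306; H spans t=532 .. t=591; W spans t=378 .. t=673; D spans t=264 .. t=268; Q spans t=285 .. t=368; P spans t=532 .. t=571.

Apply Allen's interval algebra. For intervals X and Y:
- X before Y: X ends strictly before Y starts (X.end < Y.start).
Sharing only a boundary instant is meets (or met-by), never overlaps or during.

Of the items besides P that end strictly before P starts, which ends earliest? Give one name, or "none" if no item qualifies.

Target P = [t=532, t=571].
A [t=268, t=614] → contains → excluded.
B [t=367, t=491] → before → candidate.
D [t=264, t=268] → before → candidate.
G [t=366, t=426] → before → candidate.
H [t=532, t=591] → started-by → excluded.
Q [t=285, t=368] → before → candidate.
R [t=298, t=306] → before → candidate.
V [t=461, t=678] → contains → excluded.
W [t=378, t=673] → contains → excluded.
Among candidates, earliest end is t=268 → D.

D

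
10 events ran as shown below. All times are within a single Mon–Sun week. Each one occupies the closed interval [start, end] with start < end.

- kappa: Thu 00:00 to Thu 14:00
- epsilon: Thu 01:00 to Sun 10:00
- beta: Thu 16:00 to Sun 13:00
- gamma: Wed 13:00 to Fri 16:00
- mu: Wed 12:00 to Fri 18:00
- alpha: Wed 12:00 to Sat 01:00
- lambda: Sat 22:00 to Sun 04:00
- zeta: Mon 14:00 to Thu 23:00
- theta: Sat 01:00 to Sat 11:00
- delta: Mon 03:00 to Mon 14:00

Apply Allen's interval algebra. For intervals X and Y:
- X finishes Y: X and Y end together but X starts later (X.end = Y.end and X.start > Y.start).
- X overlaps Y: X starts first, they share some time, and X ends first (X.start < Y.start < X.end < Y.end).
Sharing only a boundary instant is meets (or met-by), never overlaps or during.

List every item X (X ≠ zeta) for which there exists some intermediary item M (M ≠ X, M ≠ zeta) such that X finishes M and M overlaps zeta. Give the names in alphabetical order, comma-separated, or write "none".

none

Target zeta = [Mon 14:00, Thu 23:00].
Intermediaries M with M overlaps zeta: none.
Union: none.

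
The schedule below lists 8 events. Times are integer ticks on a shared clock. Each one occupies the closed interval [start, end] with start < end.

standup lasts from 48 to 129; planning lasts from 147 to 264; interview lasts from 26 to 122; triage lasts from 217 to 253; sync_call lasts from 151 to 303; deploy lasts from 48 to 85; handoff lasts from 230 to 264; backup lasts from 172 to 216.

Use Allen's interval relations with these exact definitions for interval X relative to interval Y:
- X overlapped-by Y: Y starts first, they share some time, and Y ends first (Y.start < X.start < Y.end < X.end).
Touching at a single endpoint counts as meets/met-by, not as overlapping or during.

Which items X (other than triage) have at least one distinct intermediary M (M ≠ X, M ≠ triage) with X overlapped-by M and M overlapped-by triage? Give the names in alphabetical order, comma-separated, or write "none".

none

Target triage = [217, 253].
Intermediaries M with M overlapped-by triage: handoff.
Via handoff — items with X overlapped-by handoff: none.
Union: none.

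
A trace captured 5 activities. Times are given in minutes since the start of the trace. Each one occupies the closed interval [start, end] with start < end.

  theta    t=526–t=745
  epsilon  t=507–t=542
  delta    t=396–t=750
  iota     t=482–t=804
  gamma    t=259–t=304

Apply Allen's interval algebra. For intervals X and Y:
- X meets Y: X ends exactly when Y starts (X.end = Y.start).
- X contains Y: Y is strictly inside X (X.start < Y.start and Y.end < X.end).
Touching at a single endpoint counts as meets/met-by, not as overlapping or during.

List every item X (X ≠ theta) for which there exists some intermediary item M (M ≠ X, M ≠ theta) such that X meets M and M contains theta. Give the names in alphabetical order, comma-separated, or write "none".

Target theta = [t=526, t=745].
Intermediaries M with M contains theta: delta, iota.
Via delta — items with X meets delta: none.
Via iota — items with X meets iota: none.
Union: none.

none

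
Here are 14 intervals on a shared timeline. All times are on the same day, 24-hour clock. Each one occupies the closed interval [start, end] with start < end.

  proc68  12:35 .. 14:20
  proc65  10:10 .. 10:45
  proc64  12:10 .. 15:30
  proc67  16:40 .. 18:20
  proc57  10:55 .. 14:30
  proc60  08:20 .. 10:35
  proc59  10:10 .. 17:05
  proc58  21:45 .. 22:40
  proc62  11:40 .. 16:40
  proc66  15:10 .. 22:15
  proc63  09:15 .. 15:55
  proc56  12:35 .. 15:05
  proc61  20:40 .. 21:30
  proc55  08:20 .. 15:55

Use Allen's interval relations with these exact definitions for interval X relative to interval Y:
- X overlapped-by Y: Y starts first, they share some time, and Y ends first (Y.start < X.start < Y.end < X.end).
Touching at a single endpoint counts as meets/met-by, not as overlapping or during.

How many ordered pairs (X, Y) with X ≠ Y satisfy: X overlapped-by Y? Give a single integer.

17

Checking all 182 ordered pairs for relation 'overlapped-by'; matching pairs in alphabetical order:
(proc56, proc57): proc56 overlapped-by proc57 ✓
(proc58, proc66): proc58 overlapped-by proc66 ✓
(proc59, proc55): proc59 overlapped-by proc55 ✓
(proc59, proc60): proc59 overlapped-by proc60 ✓
(proc59, proc63): proc59 overlapped-by proc63 ✓
(proc62, proc55): proc62 overlapped-by proc55 ✓
(proc62, proc57): proc62 overlapped-by proc57 ✓
(proc62, proc63): proc62 overlapped-by proc63 ✓
(proc63, proc60): proc63 overlapped-by proc60 ✓
(proc64, proc57): proc64 overlapped-by proc57 ✓
(proc65, proc60): proc65 overlapped-by proc60 ✓
(proc66, proc55): proc66 overlapped-by proc55 ✓
(proc66, proc59): proc66 overlapped-by proc59 ✓
(proc66, proc62): proc66 overlapped-by proc62 ✓
(proc66, proc63): proc66 overlapped-by proc63 ✓
(proc66, proc64): proc66 overlapped-by proc64 ✓
(proc67, proc59): proc67 overlapped-by proc59 ✓
Count: 17.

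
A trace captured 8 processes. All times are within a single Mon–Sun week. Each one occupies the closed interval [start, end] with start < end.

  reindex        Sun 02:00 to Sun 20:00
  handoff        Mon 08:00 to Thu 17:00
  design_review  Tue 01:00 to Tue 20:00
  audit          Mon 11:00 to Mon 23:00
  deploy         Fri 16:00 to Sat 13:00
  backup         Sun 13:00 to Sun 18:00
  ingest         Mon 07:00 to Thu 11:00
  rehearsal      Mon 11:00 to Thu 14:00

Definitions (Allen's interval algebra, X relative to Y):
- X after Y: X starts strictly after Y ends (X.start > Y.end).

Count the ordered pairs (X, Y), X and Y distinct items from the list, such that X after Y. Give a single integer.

Checking all 56 ordered pairs for relation 'after'; matching pairs in alphabetical order:
(backup, audit): backup after audit ✓
(backup, deploy): backup after deploy ✓
(backup, design_review): backup after design_review ✓
(backup, handoff): backup after handoff ✓
(backup, ingest): backup after ingest ✓
(backup, rehearsal): backup after rehearsal ✓
(deploy, audit): deploy after audit ✓
(deploy, design_review): deploy after design_review ✓
(deploy, handoff): deploy after handoff ✓
(deploy, ingest): deploy after ingest ✓
(deploy, rehearsal): deploy after rehearsal ✓
(design_review, audit): design_review after audit ✓
(reindex, audit): reindex after audit ✓
(reindex, deploy): reindex after deploy ✓
(reindex, design_review): reindex after design_review ✓
(reindex, handoff): reindex after handoff ✓
(reindex, ingest): reindex after ingest ✓
(reindex, rehearsal): reindex after rehearsal ✓
Count: 18.

18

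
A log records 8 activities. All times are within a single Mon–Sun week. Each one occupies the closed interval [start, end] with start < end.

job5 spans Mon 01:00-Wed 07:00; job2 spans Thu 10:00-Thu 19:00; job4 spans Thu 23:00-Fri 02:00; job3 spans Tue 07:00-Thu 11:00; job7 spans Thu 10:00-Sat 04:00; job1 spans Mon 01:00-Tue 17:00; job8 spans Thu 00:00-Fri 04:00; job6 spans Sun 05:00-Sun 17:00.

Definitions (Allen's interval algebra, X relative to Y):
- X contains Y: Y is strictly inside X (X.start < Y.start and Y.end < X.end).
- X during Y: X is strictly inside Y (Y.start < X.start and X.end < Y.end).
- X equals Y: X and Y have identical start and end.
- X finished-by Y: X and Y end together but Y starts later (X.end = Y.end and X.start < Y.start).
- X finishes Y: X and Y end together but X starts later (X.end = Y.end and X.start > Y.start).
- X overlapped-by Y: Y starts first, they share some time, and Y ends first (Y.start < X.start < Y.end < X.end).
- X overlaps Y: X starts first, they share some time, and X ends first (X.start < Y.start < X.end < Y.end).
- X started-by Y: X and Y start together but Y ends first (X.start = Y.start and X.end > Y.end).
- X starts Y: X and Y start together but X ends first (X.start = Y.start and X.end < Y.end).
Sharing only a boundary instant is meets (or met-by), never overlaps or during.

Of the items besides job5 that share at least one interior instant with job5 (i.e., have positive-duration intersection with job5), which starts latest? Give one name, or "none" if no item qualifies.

Target job5 = [Mon 01:00, Wed 07:00].
job1 [Mon 01:00, Tue 17:00] → starts → candidate.
job2 [Thu 10:00, Thu 19:00] → after → excluded.
job3 [Tue 07:00, Thu 11:00] → overlapped-by → candidate.
job4 [Thu 23:00, Fri 02:00] → after → excluded.
job6 [Sun 05:00, Sun 17:00] → after → excluded.
job7 [Thu 10:00, Sat 04:00] → after → excluded.
job8 [Thu 00:00, Fri 04:00] → after → excluded.
Among candidates, latest start is Tue 07:00 → job3.

job3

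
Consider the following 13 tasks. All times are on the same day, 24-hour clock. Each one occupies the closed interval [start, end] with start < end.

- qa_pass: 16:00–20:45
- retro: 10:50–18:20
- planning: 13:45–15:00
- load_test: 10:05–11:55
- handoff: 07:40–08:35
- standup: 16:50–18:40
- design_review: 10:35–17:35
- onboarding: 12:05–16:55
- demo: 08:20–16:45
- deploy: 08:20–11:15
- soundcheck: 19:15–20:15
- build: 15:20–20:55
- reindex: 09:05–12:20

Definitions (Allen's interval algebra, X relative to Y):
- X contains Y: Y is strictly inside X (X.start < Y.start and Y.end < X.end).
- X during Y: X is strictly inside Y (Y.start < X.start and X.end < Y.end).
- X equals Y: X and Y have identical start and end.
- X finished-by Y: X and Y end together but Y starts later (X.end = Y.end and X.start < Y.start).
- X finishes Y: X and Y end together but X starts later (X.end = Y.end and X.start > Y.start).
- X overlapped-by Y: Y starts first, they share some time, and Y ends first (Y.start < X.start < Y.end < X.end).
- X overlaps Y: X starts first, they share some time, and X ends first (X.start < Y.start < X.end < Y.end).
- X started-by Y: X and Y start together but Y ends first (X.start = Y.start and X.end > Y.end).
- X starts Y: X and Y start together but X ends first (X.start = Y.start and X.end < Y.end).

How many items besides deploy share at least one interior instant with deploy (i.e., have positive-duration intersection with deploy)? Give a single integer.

Target deploy = [08:20, 11:15].
build [15:20, 20:55] → after → no.
demo [08:20, 16:45] → started-by → counts.
design_review [10:35, 17:35] → overlapped-by → counts.
handoff [07:40, 08:35] → overlaps → counts.
load_test [10:05, 11:55] → overlapped-by → counts.
onboarding [12:05, 16:55] → after → no.
planning [13:45, 15:00] → after → no.
qa_pass [16:00, 20:45] → after → no.
reindex [09:05, 12:20] → overlapped-by → counts.
retro [10:50, 18:20] → overlapped-by → counts.
soundcheck [19:15, 20:15] → after → no.
standup [16:50, 18:40] → after → no.
Total: 6.

6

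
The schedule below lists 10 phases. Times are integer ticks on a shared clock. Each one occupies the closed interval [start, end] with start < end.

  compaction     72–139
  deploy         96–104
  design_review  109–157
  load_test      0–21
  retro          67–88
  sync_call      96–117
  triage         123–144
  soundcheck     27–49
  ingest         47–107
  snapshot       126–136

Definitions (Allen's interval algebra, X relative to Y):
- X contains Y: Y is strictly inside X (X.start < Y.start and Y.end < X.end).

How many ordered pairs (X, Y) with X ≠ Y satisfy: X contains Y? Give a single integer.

Checking all 90 ordered pairs for relation 'contains'; matching pairs in alphabetical order:
(compaction, deploy): compaction contains deploy ✓
(compaction, snapshot): compaction contains snapshot ✓
(compaction, sync_call): compaction contains sync_call ✓
(design_review, snapshot): design_review contains snapshot ✓
(design_review, triage): design_review contains triage ✓
(ingest, deploy): ingest contains deploy ✓
(ingest, retro): ingest contains retro ✓
(triage, snapshot): triage contains snapshot ✓
Count: 8.

8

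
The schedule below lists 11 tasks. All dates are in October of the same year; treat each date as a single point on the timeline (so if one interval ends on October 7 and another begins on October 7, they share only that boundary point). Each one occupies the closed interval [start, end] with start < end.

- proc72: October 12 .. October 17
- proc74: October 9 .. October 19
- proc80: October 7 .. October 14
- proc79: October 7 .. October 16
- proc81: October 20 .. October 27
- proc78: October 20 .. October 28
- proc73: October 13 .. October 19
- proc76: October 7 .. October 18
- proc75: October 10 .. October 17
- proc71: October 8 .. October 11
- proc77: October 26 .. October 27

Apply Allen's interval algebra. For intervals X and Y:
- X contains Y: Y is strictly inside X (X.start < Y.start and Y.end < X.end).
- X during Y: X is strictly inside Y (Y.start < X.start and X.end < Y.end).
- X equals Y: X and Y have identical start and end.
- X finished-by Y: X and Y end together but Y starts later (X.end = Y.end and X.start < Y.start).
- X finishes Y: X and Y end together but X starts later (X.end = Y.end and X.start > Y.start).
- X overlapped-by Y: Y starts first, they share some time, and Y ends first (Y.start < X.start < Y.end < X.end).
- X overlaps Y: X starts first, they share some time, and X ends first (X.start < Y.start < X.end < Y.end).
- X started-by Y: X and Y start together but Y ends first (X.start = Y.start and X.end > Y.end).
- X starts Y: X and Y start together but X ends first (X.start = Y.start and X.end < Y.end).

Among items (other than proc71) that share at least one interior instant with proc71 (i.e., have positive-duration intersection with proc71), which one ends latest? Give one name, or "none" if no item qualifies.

Target proc71 = [October 8, October 11].
proc72 [October 12, October 17] → after → excluded.
proc73 [October 13, October 19] → after → excluded.
proc74 [October 9, October 19] → overlapped-by → candidate.
proc75 [October 10, October 17] → overlapped-by → candidate.
proc76 [October 7, October 18] → contains → candidate.
proc77 [October 26, October 27] → after → excluded.
proc78 [October 20, October 28] → after → excluded.
proc79 [October 7, October 16] → contains → candidate.
proc80 [October 7, October 14] → contains → candidate.
proc81 [October 20, October 27] → after → excluded.
Among candidates, latest end is October 19 → proc74.

proc74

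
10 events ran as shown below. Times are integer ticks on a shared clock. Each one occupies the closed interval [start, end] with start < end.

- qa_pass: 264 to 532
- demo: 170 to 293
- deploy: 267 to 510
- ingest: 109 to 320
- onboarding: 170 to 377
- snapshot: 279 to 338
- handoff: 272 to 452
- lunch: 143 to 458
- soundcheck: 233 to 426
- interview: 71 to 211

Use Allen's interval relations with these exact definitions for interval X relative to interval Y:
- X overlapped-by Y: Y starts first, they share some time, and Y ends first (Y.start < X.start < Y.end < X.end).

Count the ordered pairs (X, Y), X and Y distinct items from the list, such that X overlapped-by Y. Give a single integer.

25

Checking all 90 ordered pairs for relation 'overlapped-by'; matching pairs in alphabetical order:
(demo, interview): demo overlapped-by interview ✓
(deploy, demo): deploy overlapped-by demo ✓
(deploy, ingest): deploy overlapped-by ingest ✓
(deploy, lunch): deploy overlapped-by lunch ✓
(deploy, onboarding): deploy overlapped-by onboarding ✓
(deploy, soundcheck): deploy overlapped-by soundcheck ✓
(handoff, demo): handoff overlapped-by demo ✓
(handoff, ingest): handoff overlapped-by ingest ✓
(handoff, onboarding): handoff overlapped-by onboarding ✓
(handoff, soundcheck): handoff overlapped-by soundcheck ✓
(ingest, interview): ingest overlapped-by interview ✓
(lunch, ingest): lunch overlapped-by ingest ✓
(lunch, interview): lunch overlapped-by interview ✓
(onboarding, ingest): onboarding overlapped-by ingest ✓
(onboarding, interview): onboarding overlapped-by interview ✓
(qa_pass, demo): qa_pass overlapped-by demo ✓
(qa_pass, ingest): qa_pass overlapped-by ingest ✓
(qa_pass, lunch): qa_pass overlapped-by lunch ✓
(qa_pass, onboarding): qa_pass overlapped-by onboarding ✓
(qa_pass, soundcheck): qa_pass overlapped-by soundcheck ✓
(snapshot, demo): snapshot overlapped-by demo ✓
(snapshot, ingest): snapshot overlapped-by ingest ✓
(soundcheck, demo): soundcheck overlapped-by demo ✓
(soundcheck, ingest): soundcheck overlapped-by ingest ✓
... plus 1 further pairs not listed.
Count: 25.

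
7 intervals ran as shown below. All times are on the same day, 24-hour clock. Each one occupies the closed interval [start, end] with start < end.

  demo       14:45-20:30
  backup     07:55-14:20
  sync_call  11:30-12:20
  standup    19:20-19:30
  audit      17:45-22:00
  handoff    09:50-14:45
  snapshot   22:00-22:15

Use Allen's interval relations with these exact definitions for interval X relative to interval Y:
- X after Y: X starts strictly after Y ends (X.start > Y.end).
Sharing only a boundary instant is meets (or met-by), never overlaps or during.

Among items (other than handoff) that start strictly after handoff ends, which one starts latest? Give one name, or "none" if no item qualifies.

snapshot

Target handoff = [09:50, 14:45].
audit [17:45, 22:00] → after → candidate.
backup [07:55, 14:20] → overlaps → excluded.
demo [14:45, 20:30] → met-by → excluded.
snapshot [22:00, 22:15] → after → candidate.
standup [19:20, 19:30] → after → candidate.
sync_call [11:30, 12:20] → during → excluded.
Among candidates, latest start is 22:00 → snapshot.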